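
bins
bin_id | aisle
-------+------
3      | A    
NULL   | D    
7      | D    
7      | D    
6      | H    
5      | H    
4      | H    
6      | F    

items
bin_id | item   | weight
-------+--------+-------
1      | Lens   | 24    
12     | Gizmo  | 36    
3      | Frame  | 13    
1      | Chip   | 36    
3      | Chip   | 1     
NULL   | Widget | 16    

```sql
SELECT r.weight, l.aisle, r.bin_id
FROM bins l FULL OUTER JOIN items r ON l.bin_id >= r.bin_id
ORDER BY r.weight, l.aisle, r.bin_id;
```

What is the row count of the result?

31

FULL OUTER JOIN keeps every row from both sides; unmatched rows get NULL for the other side's columns.
Matching on l.bin_id >= r.bin_id. A NULL in a compared column never satisfies the condition.
- l (bin_id=3) pairs with 4 row(s) of r.
- l (bin_id=NULL) has no partner → padded with NULL.
- l (bin_id=7) pairs with 4 row(s) of r.
- l (bin_id=7) pairs with 4 row(s) of r.
- l (bin_id=6) pairs with 4 row(s) of r.
- l (bin_id=5) pairs with 4 row(s) of r.
- l (bin_id=4) pairs with 4 row(s) of r.
- l (bin_id=6) pairs with 4 row(s) of r.
- plus 2 unmatched r row(s), each kept with NULL l columns.
Total: 28 matched + 3 padded = 31 rows.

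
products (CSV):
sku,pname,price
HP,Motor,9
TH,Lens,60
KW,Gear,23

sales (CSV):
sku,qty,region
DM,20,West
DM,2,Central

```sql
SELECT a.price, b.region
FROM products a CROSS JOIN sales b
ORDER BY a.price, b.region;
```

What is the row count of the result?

6

CROSS JOIN pairs every row of `products` with every row of `sales`: 3 × 2 = 6 rows.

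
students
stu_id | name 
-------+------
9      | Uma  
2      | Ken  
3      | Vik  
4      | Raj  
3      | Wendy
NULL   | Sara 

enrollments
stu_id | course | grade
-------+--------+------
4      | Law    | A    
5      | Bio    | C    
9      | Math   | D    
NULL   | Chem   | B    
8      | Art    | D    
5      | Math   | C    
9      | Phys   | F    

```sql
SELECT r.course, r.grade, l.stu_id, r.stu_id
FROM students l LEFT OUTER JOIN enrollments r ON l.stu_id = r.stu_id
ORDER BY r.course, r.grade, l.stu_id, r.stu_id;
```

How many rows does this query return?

7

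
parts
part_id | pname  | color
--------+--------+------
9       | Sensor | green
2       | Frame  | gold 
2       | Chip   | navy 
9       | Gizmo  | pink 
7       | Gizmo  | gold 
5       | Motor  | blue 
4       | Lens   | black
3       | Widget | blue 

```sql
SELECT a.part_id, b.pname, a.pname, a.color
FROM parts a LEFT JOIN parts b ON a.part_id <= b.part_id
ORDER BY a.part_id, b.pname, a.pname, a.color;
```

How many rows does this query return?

38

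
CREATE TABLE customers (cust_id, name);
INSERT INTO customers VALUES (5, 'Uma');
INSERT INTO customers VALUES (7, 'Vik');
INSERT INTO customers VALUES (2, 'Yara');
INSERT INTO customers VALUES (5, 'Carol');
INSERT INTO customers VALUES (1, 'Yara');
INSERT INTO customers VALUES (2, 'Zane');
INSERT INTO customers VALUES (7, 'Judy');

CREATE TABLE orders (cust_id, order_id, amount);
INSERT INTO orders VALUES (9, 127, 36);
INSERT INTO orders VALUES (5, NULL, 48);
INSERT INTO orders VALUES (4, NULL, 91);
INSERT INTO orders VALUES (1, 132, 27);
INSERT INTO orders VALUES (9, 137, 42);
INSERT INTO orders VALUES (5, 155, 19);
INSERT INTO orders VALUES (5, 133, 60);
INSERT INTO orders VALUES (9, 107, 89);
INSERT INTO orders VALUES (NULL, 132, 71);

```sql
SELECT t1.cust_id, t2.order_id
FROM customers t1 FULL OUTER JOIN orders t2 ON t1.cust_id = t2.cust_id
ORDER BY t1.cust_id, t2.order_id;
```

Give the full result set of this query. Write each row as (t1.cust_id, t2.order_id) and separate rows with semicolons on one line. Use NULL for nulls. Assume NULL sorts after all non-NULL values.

(1, 132); (2, NULL); (2, NULL); (5, 133); (5, 133); (5, 155); (5, 155); (5, NULL); (5, NULL); (7, NULL); (7, NULL); (NULL, 107); (NULL, 127); (NULL, 132); (NULL, 137); (NULL, NULL)

FULL OUTER JOIN keeps every row from both sides; unmatched rows get NULL for the other side's columns.
Matching on t1.cust_id = t2.cust_id. A NULL in a compared column never satisfies the condition.
- t1[0] cust_id=5 → 3 match(es) in t2 → 3 row(s).
- t1[1] cust_id=7 → no match; kept with NULLs on the t2 side.
- t1[2] cust_id=2 → no match; kept with NULLs on the t2 side.
- t1[3] cust_id=5 → 3 match(es) in t2 → 3 row(s).
- t1[4] cust_id=1 → 1 match(es) in t2 → 1 row(s).
- t1[5] cust_id=2 → no match; kept with NULLs on the t2 side.
- t1[6] cust_id=7 → no match; kept with NULLs on the t2 side.
- 5 row(s) from t2 found no t1 partner → padded with NULL.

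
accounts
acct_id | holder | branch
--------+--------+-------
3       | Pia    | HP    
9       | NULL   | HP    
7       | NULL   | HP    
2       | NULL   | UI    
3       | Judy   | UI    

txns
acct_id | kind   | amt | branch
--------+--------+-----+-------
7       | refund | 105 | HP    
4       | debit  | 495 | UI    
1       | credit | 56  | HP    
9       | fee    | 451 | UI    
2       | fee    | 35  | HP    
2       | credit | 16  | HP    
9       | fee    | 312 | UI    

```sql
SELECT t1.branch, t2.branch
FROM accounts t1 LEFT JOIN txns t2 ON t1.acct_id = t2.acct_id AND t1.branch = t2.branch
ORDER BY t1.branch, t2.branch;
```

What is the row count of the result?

LEFT JOIN keeps every row from `accounts`; unmatched rows get NULL for `txns`'s columns.
Matching on t1.acct_id = t2.acct_id AND t1.branch = t2.branch.
Matched pairs: 1; unmatched t1 rows kept: 4.
Total: 1 matched + 4 padded = 5 rows.

5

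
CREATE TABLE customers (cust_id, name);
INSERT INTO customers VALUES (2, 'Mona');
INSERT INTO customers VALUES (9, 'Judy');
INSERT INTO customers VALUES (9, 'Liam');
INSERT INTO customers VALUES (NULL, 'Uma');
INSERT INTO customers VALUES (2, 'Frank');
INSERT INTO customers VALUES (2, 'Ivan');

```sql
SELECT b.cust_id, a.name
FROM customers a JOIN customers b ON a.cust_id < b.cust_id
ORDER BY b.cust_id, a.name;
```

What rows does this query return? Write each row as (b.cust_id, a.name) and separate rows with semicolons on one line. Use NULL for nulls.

(9, Frank); (9, Frank); (9, Ivan); (9, Ivan); (9, Mona); (9, Mona)

INNER JOIN keeps only pairs where the ON condition holds.
Matching on a.cust_id < b.cust_id. A NULL in a compared column never satisfies the condition.
Matched pairs: 6.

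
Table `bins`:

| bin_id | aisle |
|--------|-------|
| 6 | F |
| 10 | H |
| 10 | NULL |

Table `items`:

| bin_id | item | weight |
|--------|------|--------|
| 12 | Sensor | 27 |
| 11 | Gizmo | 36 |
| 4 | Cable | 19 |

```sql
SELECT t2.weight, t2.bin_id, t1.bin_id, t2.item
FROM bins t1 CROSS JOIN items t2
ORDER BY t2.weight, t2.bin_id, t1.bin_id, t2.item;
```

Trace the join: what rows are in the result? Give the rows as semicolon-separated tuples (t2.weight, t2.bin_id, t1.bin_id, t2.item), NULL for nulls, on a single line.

CROSS JOIN pairs every row of `bins` with every row of `items`: 3 × 3 = 9 rows.
After projecting and ordering:
t2.weight | t2.bin_id | t1.bin_id | t2.item
19 | 4 | 6 | Cable
19 | 4 | 10 | Cable
19 | 4 | 10 | Cable
27 | 12 | 6 | Sensor
27 | 12 | 10 | Sensor
27 | 12 | 10 | Sensor
36 | 11 | 6 | Gizmo
36 | 11 | 10 | Gizmo
36 | 11 | 10 | Gizmo

(19, 4, 6, Cable); (19, 4, 10, Cable); (19, 4, 10, Cable); (27, 12, 6, Sensor); (27, 12, 10, Sensor); (27, 12, 10, Sensor); (36, 11, 6, Gizmo); (36, 11, 10, Gizmo); (36, 11, 10, Gizmo)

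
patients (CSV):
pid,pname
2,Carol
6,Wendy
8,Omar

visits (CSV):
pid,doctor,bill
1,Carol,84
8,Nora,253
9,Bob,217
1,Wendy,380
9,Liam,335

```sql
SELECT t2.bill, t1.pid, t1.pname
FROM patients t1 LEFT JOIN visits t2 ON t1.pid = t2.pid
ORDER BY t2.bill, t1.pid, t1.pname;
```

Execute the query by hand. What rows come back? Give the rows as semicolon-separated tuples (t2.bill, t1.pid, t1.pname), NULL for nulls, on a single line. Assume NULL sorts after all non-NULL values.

(253, 8, Omar); (NULL, 2, Carol); (NULL, 6, Wendy)

LEFT JOIN keeps every row from `patients`; unmatched rows get NULL for `visits`'s columns.
Matching on t1.pid = t2.pid.
- pid=2: no t2 row matches, row kept with t2 columns NULL.
- pid=6: no t2 row matches, row kept with t2 columns NULL.
- pid=8: 1 matching t2 row(s), so 1 row(s) emitted.
After projecting and ordering:
t2.bill | t1.pid | t1.pname
253 | 8 | Omar
NULL | 2 | Carol
NULL | 6 | Wendy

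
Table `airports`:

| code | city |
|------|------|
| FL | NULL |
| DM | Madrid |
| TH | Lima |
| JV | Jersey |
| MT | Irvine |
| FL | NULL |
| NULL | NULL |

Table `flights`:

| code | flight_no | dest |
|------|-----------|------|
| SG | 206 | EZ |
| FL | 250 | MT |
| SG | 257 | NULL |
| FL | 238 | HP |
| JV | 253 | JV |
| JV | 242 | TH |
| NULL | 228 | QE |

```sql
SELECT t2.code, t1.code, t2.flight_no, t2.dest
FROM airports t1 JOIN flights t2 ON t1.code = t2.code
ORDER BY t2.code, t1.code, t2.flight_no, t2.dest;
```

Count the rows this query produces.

6

INNER JOIN keeps only pairs where the ON condition holds.
Matching on t1.code = t2.code. A NULL in a compared column never satisfies the condition.
Matched pairs: 6.
Total: 6 rows.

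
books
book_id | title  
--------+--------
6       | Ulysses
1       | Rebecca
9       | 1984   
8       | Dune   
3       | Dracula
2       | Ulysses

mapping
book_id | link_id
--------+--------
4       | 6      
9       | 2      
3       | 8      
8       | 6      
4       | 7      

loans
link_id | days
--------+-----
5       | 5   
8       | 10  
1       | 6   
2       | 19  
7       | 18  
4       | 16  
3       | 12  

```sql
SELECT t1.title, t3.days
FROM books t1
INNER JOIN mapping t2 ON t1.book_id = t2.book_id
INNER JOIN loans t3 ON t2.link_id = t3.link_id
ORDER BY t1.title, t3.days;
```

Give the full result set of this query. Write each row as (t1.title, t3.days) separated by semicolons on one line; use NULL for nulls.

Step 1 — t1 INNER JOIN t2 on book_id → 3 row(s).
Then INNER JOIN `loans t3` on link_id: keep only rows whose t2.link_id appears in t3.

(1984, 19); (Dracula, 10)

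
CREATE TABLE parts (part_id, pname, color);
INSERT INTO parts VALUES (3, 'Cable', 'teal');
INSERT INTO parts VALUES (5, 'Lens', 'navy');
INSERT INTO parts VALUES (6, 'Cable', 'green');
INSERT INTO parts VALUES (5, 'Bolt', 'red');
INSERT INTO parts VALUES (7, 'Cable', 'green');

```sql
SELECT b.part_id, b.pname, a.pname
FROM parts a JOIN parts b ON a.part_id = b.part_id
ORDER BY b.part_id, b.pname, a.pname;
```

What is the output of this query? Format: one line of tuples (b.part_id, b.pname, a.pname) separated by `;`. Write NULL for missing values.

(3, Cable, Cable); (5, Bolt, Bolt); (5, Bolt, Lens); (5, Lens, Bolt); (5, Lens, Lens); (6, Cable, Cable); (7, Cable, Cable)

INNER JOIN keeps only pairs where the ON condition holds.
Matching on a.part_id = b.part_id.
- a row (part_id=3): matches 1 b row(s) → 1 output row(s).
- a row (part_id=5): matches 2 b row(s) → 2 output row(s).
- a row (part_id=6): matches 1 b row(s) → 1 output row(s).
- a row (part_id=5): matches 2 b row(s) → 2 output row(s).
- a row (part_id=7): matches 1 b row(s) → 1 output row(s).
After projecting and ordering:
b.part_id | b.pname | a.pname
3 | Cable | Cable
5 | Bolt | Bolt
5 | Bolt | Lens
5 | Lens | Bolt
5 | Lens | Lens
6 | Cable | Cable
7 | Cable | Cable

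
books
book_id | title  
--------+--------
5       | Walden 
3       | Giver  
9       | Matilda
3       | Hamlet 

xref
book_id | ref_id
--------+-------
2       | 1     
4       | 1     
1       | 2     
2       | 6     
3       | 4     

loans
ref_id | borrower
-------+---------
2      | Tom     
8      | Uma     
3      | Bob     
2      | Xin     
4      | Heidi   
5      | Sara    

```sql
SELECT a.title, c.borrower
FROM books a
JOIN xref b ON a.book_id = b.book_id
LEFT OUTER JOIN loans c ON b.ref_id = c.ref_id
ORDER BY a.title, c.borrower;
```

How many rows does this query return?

2

Joins associate left-to-right: books INNER JOIN xref on book_id gives 2 intermediate row(s).
Then LEFT JOIN `loans c` on ref_id: each of those 2 rows is kept; rows whose b.ref_id has no match in c get NULL for c's columns.
Result: 2 row(s).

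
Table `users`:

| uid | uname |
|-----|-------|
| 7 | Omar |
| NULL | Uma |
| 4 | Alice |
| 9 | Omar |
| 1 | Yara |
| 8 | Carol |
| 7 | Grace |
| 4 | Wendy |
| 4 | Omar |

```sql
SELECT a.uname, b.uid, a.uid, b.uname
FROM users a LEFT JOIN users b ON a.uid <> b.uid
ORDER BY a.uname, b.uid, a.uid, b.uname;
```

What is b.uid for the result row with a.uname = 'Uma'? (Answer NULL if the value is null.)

NULL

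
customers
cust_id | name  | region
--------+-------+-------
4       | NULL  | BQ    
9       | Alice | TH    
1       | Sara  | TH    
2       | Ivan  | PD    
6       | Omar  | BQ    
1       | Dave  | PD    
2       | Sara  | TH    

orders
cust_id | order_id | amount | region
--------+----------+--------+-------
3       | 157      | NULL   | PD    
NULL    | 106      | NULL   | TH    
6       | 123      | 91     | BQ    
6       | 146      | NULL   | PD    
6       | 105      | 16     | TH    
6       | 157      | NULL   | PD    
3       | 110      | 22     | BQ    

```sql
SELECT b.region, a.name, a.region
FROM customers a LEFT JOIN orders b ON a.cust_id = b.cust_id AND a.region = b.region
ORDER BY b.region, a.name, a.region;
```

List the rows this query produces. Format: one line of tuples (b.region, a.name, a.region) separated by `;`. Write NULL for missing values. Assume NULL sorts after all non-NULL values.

LEFT JOIN keeps every row from `customers`; unmatched rows get NULL for `orders`'s columns.
Matching on a.cust_id = b.cust_id AND a.region = b.region. A NULL in a compared column never satisfies the condition.
- a row (cust_id=4, region=BQ): no match → kept, b columns NULL.
- a row (cust_id=9, region=TH): no match → kept, b columns NULL.
- a row (cust_id=1, region=TH): no match → kept, b columns NULL.
- a row (cust_id=2, region=PD): no match → kept, b columns NULL.
- a row (cust_id=6, region=BQ): matches 1 b row(s) → 1 output row(s).
- a row (cust_id=1, region=PD): no match → kept, b columns NULL.
- a row (cust_id=2, region=TH): no match → kept, b columns NULL.
After projecting and ordering:
b.region | a.name | a.region
BQ | Omar | BQ
NULL | Alice | TH
NULL | Dave | PD
NULL | Ivan | PD
NULL | Sara | TH
NULL | Sara | TH
NULL | NULL | BQ

(BQ, Omar, BQ); (NULL, Alice, TH); (NULL, Dave, PD); (NULL, Ivan, PD); (NULL, Sara, TH); (NULL, Sara, TH); (NULL, NULL, BQ)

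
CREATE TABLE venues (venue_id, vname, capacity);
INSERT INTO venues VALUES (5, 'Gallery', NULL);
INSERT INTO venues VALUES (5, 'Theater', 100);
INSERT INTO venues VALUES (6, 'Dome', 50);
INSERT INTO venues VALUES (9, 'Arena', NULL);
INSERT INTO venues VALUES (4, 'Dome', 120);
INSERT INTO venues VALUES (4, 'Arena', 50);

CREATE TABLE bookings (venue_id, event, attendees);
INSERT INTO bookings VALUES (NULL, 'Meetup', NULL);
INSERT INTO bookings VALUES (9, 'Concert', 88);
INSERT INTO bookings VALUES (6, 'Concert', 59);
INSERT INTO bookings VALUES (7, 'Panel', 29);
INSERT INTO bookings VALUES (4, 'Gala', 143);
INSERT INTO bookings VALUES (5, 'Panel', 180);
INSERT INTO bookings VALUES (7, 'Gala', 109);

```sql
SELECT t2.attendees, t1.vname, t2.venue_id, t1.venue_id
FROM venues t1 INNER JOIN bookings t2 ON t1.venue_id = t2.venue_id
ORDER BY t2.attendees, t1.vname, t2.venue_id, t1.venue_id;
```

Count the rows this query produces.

6

INNER JOIN keeps only pairs where the ON condition holds.
Matching on t1.venue_id = t2.venue_id. A NULL in a compared column never satisfies the condition.
Matched pairs: 6.
Total: 6 rows.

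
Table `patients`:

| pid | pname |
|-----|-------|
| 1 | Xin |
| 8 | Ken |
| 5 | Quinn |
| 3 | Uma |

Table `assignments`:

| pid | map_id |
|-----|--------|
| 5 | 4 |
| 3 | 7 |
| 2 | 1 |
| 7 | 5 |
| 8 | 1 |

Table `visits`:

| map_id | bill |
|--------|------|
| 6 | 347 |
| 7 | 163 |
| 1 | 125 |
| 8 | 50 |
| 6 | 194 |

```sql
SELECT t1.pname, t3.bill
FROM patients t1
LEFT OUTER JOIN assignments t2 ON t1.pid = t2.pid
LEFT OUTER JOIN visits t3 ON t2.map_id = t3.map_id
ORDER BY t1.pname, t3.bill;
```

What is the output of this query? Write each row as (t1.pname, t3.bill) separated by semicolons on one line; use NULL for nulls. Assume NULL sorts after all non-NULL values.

Step 1 — t1 LEFT JOIN t2 on pid → 4 row(s).
Then LEFT JOIN `visits t3` on map_id: each of those 4 rows is kept; rows whose t2.map_id has no match in t3 get NULL for t3's columns.

(Ken, 125); (Quinn, NULL); (Uma, 163); (Xin, NULL)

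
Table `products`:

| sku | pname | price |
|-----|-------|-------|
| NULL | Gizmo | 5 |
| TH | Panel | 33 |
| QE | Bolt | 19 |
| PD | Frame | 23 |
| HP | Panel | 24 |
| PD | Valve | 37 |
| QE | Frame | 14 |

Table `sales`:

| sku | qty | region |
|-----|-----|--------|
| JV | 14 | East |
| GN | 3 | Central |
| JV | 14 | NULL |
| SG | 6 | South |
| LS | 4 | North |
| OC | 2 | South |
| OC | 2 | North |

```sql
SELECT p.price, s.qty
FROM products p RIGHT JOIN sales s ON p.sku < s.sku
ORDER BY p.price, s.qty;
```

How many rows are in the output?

11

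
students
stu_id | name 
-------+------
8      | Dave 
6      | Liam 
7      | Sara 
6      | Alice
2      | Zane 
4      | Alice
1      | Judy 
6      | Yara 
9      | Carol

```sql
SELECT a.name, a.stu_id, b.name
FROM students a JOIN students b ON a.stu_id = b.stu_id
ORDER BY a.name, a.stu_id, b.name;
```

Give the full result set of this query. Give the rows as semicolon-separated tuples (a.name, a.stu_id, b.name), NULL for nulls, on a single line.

(Alice, 4, Alice); (Alice, 6, Alice); (Alice, 6, Liam); (Alice, 6, Yara); (Carol, 9, Carol); (Dave, 8, Dave); (Judy, 1, Judy); (Liam, 6, Alice); (Liam, 6, Liam); (Liam, 6, Yara); (Sara, 7, Sara); (Yara, 6, Alice); (Yara, 6, Liam); (Yara, 6, Yara); (Zane, 2, Zane)

INNER JOIN keeps only pairs where the ON condition holds.
Matching on a.stu_id = b.stu_id.
- a (stu_id=8) pairs with 1 row(s) of b.
- a (stu_id=6) pairs with 3 row(s) of b.
- a (stu_id=7) pairs with 1 row(s) of b.
- a (stu_id=6) pairs with 3 row(s) of b.
- a (stu_id=2) pairs with 1 row(s) of b.
- a (stu_id=4) pairs with 1 row(s) of b.
- a (stu_id=1) pairs with 1 row(s) of b.
- a (stu_id=6) pairs with 3 row(s) of b.
- a (stu_id=9) pairs with 1 row(s) of b.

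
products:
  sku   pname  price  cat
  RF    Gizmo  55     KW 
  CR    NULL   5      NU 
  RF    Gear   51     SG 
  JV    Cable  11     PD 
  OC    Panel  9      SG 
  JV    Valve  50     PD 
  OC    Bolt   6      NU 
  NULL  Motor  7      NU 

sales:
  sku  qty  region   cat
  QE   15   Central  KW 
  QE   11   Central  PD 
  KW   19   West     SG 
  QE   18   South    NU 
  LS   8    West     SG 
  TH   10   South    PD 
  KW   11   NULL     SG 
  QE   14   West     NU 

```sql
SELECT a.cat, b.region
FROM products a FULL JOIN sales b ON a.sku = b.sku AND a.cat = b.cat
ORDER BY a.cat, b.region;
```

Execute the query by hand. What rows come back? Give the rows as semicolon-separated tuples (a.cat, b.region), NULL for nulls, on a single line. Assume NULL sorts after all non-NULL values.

(KW, NULL); (NU, NULL); (NU, NULL); (NU, NULL); (PD, NULL); (PD, NULL); (SG, NULL); (SG, NULL); (NULL, Central); (NULL, Central); (NULL, South); (NULL, South); (NULL, West); (NULL, West); (NULL, West); (NULL, NULL)

FULL OUTER JOIN keeps every row from both sides; unmatched rows get NULL for the other side's columns.
Matching on a.sku = b.sku AND a.cat = b.cat. A NULL in a compared column never satisfies the condition.
Matched pairs: 0; unmatched a rows kept: 8; unmatched b rows kept: 8.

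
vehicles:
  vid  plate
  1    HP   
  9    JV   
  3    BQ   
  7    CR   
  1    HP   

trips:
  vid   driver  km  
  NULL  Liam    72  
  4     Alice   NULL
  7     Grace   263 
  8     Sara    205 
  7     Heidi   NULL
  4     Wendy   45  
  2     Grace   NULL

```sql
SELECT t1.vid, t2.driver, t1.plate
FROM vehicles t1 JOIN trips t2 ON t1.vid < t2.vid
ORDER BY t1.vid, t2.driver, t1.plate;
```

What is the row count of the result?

18

INNER JOIN keeps only pairs where the ON condition holds.
Matching on t1.vid < t2.vid. A NULL in a compared column never satisfies the condition.
Matched pairs: 18.
Total: 18 rows.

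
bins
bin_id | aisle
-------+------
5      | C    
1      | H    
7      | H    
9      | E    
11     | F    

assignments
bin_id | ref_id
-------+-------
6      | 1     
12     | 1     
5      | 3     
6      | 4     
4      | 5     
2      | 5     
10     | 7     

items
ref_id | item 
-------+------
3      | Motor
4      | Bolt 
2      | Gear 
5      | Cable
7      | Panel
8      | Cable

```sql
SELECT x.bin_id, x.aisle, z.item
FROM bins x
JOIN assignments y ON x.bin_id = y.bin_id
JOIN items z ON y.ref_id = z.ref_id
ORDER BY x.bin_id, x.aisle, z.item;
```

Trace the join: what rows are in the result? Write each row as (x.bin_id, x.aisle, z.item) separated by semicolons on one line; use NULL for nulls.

(5, C, Motor)

Joins associate left-to-right: bins INNER JOIN assignments on bin_id gives 1 intermediate row(s).
Then INNER JOIN `items z` on ref_id: keep only rows whose y.ref_id appears in z.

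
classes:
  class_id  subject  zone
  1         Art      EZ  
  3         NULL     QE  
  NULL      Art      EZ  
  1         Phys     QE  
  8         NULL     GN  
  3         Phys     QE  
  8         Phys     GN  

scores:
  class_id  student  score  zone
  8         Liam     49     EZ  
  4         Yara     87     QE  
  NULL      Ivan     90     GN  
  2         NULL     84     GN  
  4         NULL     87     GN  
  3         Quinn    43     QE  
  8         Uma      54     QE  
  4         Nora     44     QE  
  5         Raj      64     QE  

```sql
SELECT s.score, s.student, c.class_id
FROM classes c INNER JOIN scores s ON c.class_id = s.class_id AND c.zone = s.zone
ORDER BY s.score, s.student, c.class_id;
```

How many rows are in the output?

2

INNER JOIN keeps only pairs where the ON condition holds.
Matching on c.class_id = s.class_id AND c.zone = s.zone. A NULL in a compared column never satisfies the condition.
- c (class_id=1, zone=EZ) has no partner → excluded.
- c (class_id=3, zone=QE) pairs with 1 row(s) of s.
- c (class_id=NULL, zone=EZ) has no partner → excluded.
- c (class_id=1, zone=QE) has no partner → excluded.
- c (class_id=8, zone=GN) has no partner → excluded.
- c (class_id=3, zone=QE) pairs with 1 row(s) of s.
- c (class_id=8, zone=GN) has no partner → excluded.
Total: 2 rows.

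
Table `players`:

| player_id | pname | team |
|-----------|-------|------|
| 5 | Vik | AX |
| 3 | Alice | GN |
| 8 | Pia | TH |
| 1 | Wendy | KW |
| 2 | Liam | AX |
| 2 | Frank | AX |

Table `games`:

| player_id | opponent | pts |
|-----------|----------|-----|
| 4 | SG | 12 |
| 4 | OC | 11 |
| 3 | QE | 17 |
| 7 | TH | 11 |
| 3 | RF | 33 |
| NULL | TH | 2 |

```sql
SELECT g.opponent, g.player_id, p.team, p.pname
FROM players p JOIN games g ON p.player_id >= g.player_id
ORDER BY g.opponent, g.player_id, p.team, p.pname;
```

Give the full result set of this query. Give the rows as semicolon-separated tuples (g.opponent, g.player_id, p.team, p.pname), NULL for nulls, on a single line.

(OC, 4, AX, Vik); (OC, 4, TH, Pia); (QE, 3, AX, Vik); (QE, 3, GN, Alice); (QE, 3, TH, Pia); (RF, 3, AX, Vik); (RF, 3, GN, Alice); (RF, 3, TH, Pia); (SG, 4, AX, Vik); (SG, 4, TH, Pia); (TH, 7, TH, Pia)

INNER JOIN keeps only pairs where the ON condition holds.
Matching on p.player_id >= g.player_id. A NULL in a compared column never satisfies the condition.
- player_id=5: 4 matching g row(s), so 4 row(s) emitted.
- player_id=3: 2 matching g row(s), so 2 row(s) emitted.
- player_id=8: 5 matching g row(s), so 5 row(s) emitted.
- player_id=1: no matching g row, dropped.
- player_id=2: no matching g row, dropped.
- player_id=2: no matching g row, dropped.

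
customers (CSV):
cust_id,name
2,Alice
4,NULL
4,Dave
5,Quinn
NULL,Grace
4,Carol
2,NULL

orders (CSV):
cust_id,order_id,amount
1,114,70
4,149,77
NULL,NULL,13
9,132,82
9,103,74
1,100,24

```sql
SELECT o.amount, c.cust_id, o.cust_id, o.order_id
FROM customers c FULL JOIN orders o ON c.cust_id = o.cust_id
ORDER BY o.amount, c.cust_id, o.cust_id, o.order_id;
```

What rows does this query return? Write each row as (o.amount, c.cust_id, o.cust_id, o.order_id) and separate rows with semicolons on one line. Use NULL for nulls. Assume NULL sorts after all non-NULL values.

(13, NULL, NULL, NULL); (24, NULL, 1, 100); (70, NULL, 1, 114); (74, NULL, 9, 103); (77, 4, 4, 149); (77, 4, 4, 149); (77, 4, 4, 149); (82, NULL, 9, 132); (NULL, 2, NULL, NULL); (NULL, 2, NULL, NULL); (NULL, 5, NULL, NULL); (NULL, NULL, NULL, NULL)

FULL OUTER JOIN keeps every row from both sides; unmatched rows get NULL for the other side's columns.
Matching on c.cust_id = o.cust_id. A NULL in a compared column never satisfies the condition.
- c row (cust_id=2): no match → kept, o columns NULL.
- c row (cust_id=4): matches 1 o row(s) → 1 output row(s).
- c row (cust_id=4): matches 1 o row(s) → 1 output row(s).
- c row (cust_id=5): no match → kept, o columns NULL.
- c row (cust_id=NULL): no match → kept, o columns NULL.
- c row (cust_id=4): matches 1 o row(s) → 1 output row(s).
- c row (cust_id=2): no match → kept, o columns NULL.
- 5 row(s) from o found no c partner → padded with NULL.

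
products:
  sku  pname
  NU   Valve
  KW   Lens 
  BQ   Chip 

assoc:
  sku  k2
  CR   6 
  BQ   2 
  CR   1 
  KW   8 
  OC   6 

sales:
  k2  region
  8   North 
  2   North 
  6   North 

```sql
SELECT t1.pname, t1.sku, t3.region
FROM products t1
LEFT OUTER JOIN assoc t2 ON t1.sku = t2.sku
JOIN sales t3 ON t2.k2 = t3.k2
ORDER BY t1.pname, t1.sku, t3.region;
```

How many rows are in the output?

2

Joins associate left-to-right: products LEFT JOIN assoc on sku gives 3 intermediate row(s).
Then INNER JOIN `sales t3` on k2: keep only rows whose t2.k2 appears in t3.
Result: 2 row(s).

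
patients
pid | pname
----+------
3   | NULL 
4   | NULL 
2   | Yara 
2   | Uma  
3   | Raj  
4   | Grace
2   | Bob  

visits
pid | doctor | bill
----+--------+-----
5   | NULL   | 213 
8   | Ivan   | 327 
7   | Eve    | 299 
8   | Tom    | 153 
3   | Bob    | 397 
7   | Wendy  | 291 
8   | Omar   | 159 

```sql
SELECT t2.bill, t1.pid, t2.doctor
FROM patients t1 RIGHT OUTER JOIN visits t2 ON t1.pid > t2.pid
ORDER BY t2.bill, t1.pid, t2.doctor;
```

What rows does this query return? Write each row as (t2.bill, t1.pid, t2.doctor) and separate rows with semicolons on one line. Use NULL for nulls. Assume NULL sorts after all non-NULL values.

RIGHT JOIN keeps every row from `visits`; unmatched rows get NULL for `patients`'s columns.
Matching on t1.pid > t2.pid.
- t1 row (pid=3): no match.
- t1 row (pid=4): matches 1 t2 row(s) → 1 output row(s).
- t1 row (pid=2): no match.
- t1 row (pid=2): no match.
- t1 row (pid=3): no match.
- t1 row (pid=4): matches 1 t2 row(s) → 1 output row(s).
- t1 row (pid=2): no match.
- 6 row(s) from t2 found no t1 partner → padded with NULL.
After projecting and ordering:
t2.bill | t1.pid | t2.doctor
153 | NULL | Tom
159 | NULL | Omar
213 | NULL | NULL
291 | NULL | Wendy
299 | NULL | Eve
327 | NULL | Ivan
397 | 4 | Bob
397 | 4 | Bob

(153, NULL, Tom); (159, NULL, Omar); (213, NULL, NULL); (291, NULL, Wendy); (299, NULL, Eve); (327, NULL, Ivan); (397, 4, Bob); (397, 4, Bob)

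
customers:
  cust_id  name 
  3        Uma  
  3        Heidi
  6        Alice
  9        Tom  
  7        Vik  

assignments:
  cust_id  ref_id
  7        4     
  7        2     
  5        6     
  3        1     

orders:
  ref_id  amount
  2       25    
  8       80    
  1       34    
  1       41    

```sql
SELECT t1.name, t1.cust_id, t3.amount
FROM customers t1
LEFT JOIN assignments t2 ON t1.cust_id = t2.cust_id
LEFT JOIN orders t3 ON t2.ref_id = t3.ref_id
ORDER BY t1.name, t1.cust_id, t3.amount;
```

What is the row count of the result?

Step 1 — t1 LEFT JOIN t2 on cust_id → 6 row(s).
Then LEFT JOIN `orders t3` on ref_id: each of those 6 rows is kept; rows whose t2.ref_id has no match in t3 get NULL for t3's columns.
Result: 8 row(s).

8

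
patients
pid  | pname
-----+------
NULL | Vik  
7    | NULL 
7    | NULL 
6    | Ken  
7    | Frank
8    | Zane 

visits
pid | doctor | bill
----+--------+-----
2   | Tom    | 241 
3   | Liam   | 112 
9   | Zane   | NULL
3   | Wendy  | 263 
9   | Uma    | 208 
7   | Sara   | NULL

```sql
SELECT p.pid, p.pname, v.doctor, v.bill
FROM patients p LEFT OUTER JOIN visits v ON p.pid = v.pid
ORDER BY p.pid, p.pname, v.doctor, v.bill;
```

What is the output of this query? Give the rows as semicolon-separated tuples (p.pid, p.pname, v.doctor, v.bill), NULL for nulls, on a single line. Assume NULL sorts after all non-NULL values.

(6, Ken, NULL, NULL); (7, Frank, Sara, NULL); (7, NULL, Sara, NULL); (7, NULL, Sara, NULL); (8, Zane, NULL, NULL); (NULL, Vik, NULL, NULL)

LEFT JOIN keeps every row from `patients`; unmatched rows get NULL for `visits`'s columns.
Matching on p.pid = v.pid. A NULL in a compared column never satisfies the condition.
- p[0] pid=NULL → no match; kept with NULLs on the v side.
- p[1] pid=7 → 1 match(es) in v → 1 row(s).
- p[2] pid=7 → 1 match(es) in v → 1 row(s).
- p[3] pid=6 → no match; kept with NULLs on the v side.
- p[4] pid=7 → 1 match(es) in v → 1 row(s).
- p[5] pid=8 → no match; kept with NULLs on the v side.
After projecting and ordering:
p.pid | p.pname | v.doctor | v.bill
6 | Ken | NULL | NULL
7 | Frank | Sara | NULL
7 | NULL | Sara | NULL
7 | NULL | Sara | NULL
8 | Zane | NULL | NULL
NULL | Vik | NULL | NULL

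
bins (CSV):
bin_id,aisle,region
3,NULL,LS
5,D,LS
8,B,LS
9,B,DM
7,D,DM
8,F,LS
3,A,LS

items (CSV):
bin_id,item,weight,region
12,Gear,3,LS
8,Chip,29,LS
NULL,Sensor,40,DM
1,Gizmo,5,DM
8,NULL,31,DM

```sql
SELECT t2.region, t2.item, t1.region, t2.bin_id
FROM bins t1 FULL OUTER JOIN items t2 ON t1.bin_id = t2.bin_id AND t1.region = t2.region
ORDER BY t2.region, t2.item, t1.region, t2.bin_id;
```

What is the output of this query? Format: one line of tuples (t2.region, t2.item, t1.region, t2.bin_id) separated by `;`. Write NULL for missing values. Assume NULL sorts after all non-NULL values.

(DM, Gizmo, NULL, 1); (DM, Sensor, NULL, NULL); (DM, NULL, NULL, 8); (LS, Chip, LS, 8); (LS, Chip, LS, 8); (LS, Gear, NULL, 12); (NULL, NULL, DM, NULL); (NULL, NULL, DM, NULL); (NULL, NULL, LS, NULL); (NULL, NULL, LS, NULL); (NULL, NULL, LS, NULL)

FULL OUTER JOIN keeps every row from both sides; unmatched rows get NULL for the other side's columns.
Matching on t1.bin_id = t2.bin_id AND t1.region = t2.region. A NULL in a compared column never satisfies the condition.
- bin_id=3, region=LS: no t2 row matches, row kept with t2 columns NULL.
- bin_id=5, region=LS: no t2 row matches, row kept with t2 columns NULL.
- bin_id=8, region=LS: 1 matching t2 row(s), so 1 row(s) emitted.
- bin_id=9, region=DM: no t2 row matches, row kept with t2 columns NULL.
- bin_id=7, region=DM: no t2 row matches, row kept with t2 columns NULL.
- bin_id=8, region=LS: 1 matching t2 row(s), so 1 row(s) emitted.
- bin_id=3, region=LS: no t2 row matches, row kept with t2 columns NULL.
- 4 row(s) from t2 found no t1 partner → padded with NULL.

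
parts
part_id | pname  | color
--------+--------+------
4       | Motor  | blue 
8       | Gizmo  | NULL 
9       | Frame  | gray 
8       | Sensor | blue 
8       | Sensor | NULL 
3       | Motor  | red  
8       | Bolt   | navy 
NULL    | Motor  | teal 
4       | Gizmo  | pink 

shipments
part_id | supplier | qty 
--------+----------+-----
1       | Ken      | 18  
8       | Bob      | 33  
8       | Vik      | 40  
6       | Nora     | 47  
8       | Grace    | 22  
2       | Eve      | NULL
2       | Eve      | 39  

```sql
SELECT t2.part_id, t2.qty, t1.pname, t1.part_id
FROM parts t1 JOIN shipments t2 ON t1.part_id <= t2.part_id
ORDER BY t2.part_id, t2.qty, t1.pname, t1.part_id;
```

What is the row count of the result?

INNER JOIN keeps only pairs where the ON condition holds.
Matching on t1.part_id <= t2.part_id. A NULL in a compared column never satisfies the condition.
- part_id=4: 4 matching t2 row(s), so 4 row(s) emitted.
- part_id=8: 3 matching t2 row(s), so 3 row(s) emitted.
- part_id=9: no matching t2 row, dropped.
- part_id=8: 3 matching t2 row(s), so 3 row(s) emitted.
- part_id=8: 3 matching t2 row(s), so 3 row(s) emitted.
- part_id=3: 4 matching t2 row(s), so 4 row(s) emitted.
- part_id=8: 3 matching t2 row(s), so 3 row(s) emitted.
- part_id=NULL: no matching t2 row, dropped.
- part_id=4: 4 matching t2 row(s), so 4 row(s) emitted.
Total: 24 rows.

24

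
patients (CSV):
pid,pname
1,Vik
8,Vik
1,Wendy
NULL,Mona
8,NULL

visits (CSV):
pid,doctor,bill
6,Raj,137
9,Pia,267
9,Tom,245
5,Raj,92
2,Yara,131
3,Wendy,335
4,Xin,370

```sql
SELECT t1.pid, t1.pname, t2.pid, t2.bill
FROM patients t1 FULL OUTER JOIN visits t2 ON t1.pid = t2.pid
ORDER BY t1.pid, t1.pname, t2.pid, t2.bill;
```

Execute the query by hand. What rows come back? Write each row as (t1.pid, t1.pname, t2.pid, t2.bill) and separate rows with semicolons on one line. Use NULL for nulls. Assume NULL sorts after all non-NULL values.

(1, Vik, NULL, NULL); (1, Wendy, NULL, NULL); (8, Vik, NULL, NULL); (8, NULL, NULL, NULL); (NULL, Mona, NULL, NULL); (NULL, NULL, 2, 131); (NULL, NULL, 3, 335); (NULL, NULL, 4, 370); (NULL, NULL, 5, 92); (NULL, NULL, 6, 137); (NULL, NULL, 9, 245); (NULL, NULL, 9, 267)

FULL OUTER JOIN keeps every row from both sides; unmatched rows get NULL for the other side's columns.
Matching on t1.pid = t2.pid. A NULL in a compared column never satisfies the condition.
- t1 row (pid=1): no match → kept, t2 columns NULL.
- t1 row (pid=8): no match → kept, t2 columns NULL.
- t1 row (pid=1): no match → kept, t2 columns NULL.
- t1 row (pid=NULL): no match → kept, t2 columns NULL.
- t1 row (pid=8): no match → kept, t2 columns NULL.
- 7 row(s) from t2 found no t1 partner → padded with NULL.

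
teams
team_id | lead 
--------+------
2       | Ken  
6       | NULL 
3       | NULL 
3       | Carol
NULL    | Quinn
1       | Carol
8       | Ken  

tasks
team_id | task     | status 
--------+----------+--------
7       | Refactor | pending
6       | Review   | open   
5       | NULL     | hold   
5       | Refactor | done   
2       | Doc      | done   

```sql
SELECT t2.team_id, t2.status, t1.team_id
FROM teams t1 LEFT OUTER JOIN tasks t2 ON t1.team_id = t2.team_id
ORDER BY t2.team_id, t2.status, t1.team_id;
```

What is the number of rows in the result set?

LEFT JOIN keeps every row from `teams`; unmatched rows get NULL for `tasks`'s columns.
Matching on t1.team_id = t2.team_id. A NULL in a compared column never satisfies the condition.
- t1 row (team_id=2): matches 1 t2 row(s) → 1 output row(s).
- t1 row (team_id=6): matches 1 t2 row(s) → 1 output row(s).
- t1 row (team_id=3): no match → kept, t2 columns NULL.
- t1 row (team_id=3): no match → kept, t2 columns NULL.
- t1 row (team_id=NULL): no match → kept, t2 columns NULL.
- t1 row (team_id=1): no match → kept, t2 columns NULL.
- t1 row (team_id=8): no match → kept, t2 columns NULL.
Total: 2 matched + 5 padded = 7 rows.

7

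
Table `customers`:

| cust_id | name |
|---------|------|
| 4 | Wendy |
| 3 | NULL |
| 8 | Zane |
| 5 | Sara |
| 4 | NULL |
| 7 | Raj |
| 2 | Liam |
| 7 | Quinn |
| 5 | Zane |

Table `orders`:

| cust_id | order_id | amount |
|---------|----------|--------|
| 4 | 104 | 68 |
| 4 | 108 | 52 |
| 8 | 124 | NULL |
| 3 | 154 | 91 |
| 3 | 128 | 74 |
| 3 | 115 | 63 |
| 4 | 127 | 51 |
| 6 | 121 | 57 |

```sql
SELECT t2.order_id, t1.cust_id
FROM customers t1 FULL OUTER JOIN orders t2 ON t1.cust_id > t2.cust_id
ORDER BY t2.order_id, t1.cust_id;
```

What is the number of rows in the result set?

42

FULL OUTER JOIN keeps every row from both sides; unmatched rows get NULL for the other side's columns.
Matching on t1.cust_id > t2.cust_id.
- cust_id=4: 3 matching t2 row(s), so 3 row(s) emitted.
- cust_id=3: no t2 row matches, row kept with t2 columns NULL.
- cust_id=8: 7 matching t2 row(s), so 7 row(s) emitted.
- cust_id=5: 6 matching t2 row(s), so 6 row(s) emitted.
- cust_id=4: 3 matching t2 row(s), so 3 row(s) emitted.
- cust_id=7: 7 matching t2 row(s), so 7 row(s) emitted.
- cust_id=2: no t2 row matches, row kept with t2 columns NULL.
- cust_id=7: 7 matching t2 row(s), so 7 row(s) emitted.
- cust_id=5: 6 matching t2 row(s), so 6 row(s) emitted.
- 1 t2 row(s) had no t1 match → kept, t1 columns NULL.
Total: 39 matched + 3 padded = 42 rows.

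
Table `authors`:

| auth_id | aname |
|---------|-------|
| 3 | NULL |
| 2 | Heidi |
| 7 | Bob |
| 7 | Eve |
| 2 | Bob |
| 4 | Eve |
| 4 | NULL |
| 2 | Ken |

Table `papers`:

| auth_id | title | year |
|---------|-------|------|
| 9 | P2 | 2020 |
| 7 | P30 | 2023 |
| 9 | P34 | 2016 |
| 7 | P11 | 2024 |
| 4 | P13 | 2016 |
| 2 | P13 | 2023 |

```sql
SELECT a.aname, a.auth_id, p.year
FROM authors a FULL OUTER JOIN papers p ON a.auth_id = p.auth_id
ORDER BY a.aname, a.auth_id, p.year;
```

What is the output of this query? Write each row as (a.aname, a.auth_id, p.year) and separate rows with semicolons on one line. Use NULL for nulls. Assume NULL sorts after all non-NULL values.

(Bob, 2, 2023); (Bob, 7, 2023); (Bob, 7, 2024); (Eve, 4, 2016); (Eve, 7, 2023); (Eve, 7, 2024); (Heidi, 2, 2023); (Ken, 2, 2023); (NULL, 3, NULL); (NULL, 4, 2016); (NULL, NULL, 2016); (NULL, NULL, 2020)

FULL OUTER JOIN keeps every row from both sides; unmatched rows get NULL for the other side's columns.
Matching on a.auth_id = p.auth_id.
- a[0] auth_id=3 → no match; kept with NULLs on the p side.
- a[1] auth_id=2 → 1 match(es) in p → 1 row(s).
- a[2] auth_id=7 → 2 match(es) in p → 2 row(s).
- a[3] auth_id=7 → 2 match(es) in p → 2 row(s).
- a[4] auth_id=2 → 1 match(es) in p → 1 row(s).
- a[5] auth_id=4 → 1 match(es) in p → 1 row(s).
- a[6] auth_id=4 → 1 match(es) in p → 1 row(s).
- a[7] auth_id=2 → 1 match(es) in p → 1 row(s).
- 2 row(s) from p found no a partner → padded with NULL.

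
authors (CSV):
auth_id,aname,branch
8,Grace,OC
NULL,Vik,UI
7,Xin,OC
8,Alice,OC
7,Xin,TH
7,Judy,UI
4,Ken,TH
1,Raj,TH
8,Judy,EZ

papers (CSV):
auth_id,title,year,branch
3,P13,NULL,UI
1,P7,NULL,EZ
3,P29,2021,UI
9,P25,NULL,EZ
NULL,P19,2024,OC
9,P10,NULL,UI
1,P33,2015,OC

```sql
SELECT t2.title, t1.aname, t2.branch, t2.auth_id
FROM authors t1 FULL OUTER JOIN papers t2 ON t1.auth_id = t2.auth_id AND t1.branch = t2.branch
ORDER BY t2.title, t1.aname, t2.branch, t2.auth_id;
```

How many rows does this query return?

16

FULL OUTER JOIN keeps every row from both sides; unmatched rows get NULL for the other side's columns.
Matching on t1.auth_id = t2.auth_id AND t1.branch = t2.branch. A NULL in a compared column never satisfies the condition.
- auth_id=8, branch=OC: no t2 row matches, row kept with t2 columns NULL.
- auth_id=NULL, branch=UI: no t2 row matches, row kept with t2 columns NULL.
- auth_id=7, branch=OC: no t2 row matches, row kept with t2 columns NULL.
- auth_id=8, branch=OC: no t2 row matches, row kept with t2 columns NULL.
- auth_id=7, branch=TH: no t2 row matches, row kept with t2 columns NULL.
- auth_id=7, branch=UI: no t2 row matches, row kept with t2 columns NULL.
- auth_id=4, branch=TH: no t2 row matches, row kept with t2 columns NULL.
- auth_id=1, branch=TH: no t2 row matches, row kept with t2 columns NULL.
- auth_id=8, branch=EZ: no t2 row matches, row kept with t2 columns NULL.
- plus 7 unmatched t2 row(s), each kept with NULL t1 columns.
Total: 0 matched + 16 padded = 16 rows.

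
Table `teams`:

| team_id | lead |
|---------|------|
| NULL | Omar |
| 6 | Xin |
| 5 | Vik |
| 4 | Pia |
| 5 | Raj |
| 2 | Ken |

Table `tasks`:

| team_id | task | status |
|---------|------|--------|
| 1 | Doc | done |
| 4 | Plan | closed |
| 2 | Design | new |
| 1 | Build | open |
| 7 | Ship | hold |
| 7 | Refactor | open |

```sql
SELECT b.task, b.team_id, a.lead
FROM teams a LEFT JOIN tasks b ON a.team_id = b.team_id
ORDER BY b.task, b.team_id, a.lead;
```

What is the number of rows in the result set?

6

LEFT JOIN keeps every row from `teams`; unmatched rows get NULL for `tasks`'s columns.
Matching on a.team_id = b.team_id. A NULL in a compared column never satisfies the condition.
Matched pairs: 2; unmatched a rows kept: 4.
Total: 2 matched + 4 padded = 6 rows.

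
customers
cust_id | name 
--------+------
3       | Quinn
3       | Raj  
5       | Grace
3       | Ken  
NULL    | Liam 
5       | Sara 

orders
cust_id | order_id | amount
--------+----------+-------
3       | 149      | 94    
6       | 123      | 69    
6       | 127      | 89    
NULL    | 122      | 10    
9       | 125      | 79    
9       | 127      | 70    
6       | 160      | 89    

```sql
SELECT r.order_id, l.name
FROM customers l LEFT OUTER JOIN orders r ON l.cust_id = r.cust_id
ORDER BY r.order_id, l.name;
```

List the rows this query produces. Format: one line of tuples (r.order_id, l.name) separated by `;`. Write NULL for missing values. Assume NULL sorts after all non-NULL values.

(149, Ken); (149, Quinn); (149, Raj); (NULL, Grace); (NULL, Liam); (NULL, Sara)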